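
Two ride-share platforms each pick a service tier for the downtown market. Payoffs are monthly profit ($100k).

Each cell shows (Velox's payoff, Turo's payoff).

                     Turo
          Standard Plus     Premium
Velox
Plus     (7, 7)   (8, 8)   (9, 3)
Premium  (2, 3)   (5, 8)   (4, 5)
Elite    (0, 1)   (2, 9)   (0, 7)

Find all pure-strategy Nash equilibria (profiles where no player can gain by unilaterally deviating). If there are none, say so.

The unique pure-strategy Nash equilibrium is (Plus, Plus).

(Plus, Standard): Turo can switch to Plus (7 → 8). Not NE.
(Plus, Plus): Velox gets 8, best alternative 5; Turo gets 8, best alternative 7. No profitable deviation — NE.
(Plus, Premium): Turo can switch to Standard (3 → 7). Not NE.
(Premium, Standard): Velox can switch to Plus (2 → 7). Not NE.
(Premium, Plus): Velox can switch to Plus (5 → 8). Not NE.
(Premium, Premium): Velox can switch to Plus (4 → 9). Not NE.
(Elite, Standard): Velox can switch to Plus (0 → 7). Not NE.
(Elite, Plus): Velox can switch to Plus (2 → 8). Not NE.
(Elite, Premium): Velox can switch to Plus (0 → 9). Not NE.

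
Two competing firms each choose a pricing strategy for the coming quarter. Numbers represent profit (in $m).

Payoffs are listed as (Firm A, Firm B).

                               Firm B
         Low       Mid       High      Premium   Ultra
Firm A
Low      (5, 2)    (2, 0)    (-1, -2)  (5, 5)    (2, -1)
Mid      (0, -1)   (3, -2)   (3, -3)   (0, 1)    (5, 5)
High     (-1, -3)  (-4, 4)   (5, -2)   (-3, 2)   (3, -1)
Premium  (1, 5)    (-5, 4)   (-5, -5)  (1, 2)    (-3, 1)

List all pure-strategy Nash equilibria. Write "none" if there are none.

For each player, find the best response to each opponent profile; mutual best responses are the pure NE.
Firm A against Low: payoffs 5, 0, -1, 1 → best response Low.
Firm A against Mid: payoffs 2, 3, -4, -5 → best response Mid.
Firm A against High: payoffs -1, 3, 5, -5 → best response High.
Firm A against Premium: payoffs 5, 0, -3, 1 → best response Low.
Firm A against Ultra: payoffs 2, 5, 3, -3 → best response Mid.
Firm B against Low: payoffs 2, 0, -2, 5, -1 → best response Premium.
Firm B against Mid: payoffs -1, -2, -3, 1, 5 → best response Ultra.
Firm B against High: payoffs -3, 4, -2, 2, -1 → best response Mid.
Firm B against Premium: payoffs 5, 4, -5, 2, 1 → best response Low.
Mutual best responses: (Low, Premium); (Mid, Ultra).

(Low, Premium), (Mid, Ultra)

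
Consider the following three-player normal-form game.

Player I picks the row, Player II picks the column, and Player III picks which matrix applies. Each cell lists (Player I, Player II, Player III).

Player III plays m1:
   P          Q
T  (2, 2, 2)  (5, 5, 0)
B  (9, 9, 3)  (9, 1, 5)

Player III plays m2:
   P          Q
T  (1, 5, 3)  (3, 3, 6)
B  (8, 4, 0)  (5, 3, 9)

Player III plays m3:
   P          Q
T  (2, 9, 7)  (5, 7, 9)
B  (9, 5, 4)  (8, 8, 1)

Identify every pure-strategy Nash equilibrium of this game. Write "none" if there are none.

Player I against (P, m1): payoffs 2, 9 → best response B.
Player I against (P, m2): payoffs 1, 8 → best response B.
Player I against (P, m3): payoffs 2, 9 → best response B.
Player I against (Q, m1): payoffs 5, 9 → best response B.
Player I against (Q, m2): payoffs 3, 5 → best response B.
Player I against (Q, m3): payoffs 5, 8 → best response B.
Player II against (T, m1): payoffs 2, 5 → best response Q.
Player II against (T, m2): payoffs 5, 3 → best response P.
Player II against (T, m3): payoffs 9, 7 → best response P.
Player II against (B, m1): payoffs 9, 1 → best response P.
Player II against (B, m2): payoffs 4, 3 → best response P.
Player II against (B, m3): payoffs 5, 8 → best response Q.
Player III against (T, P): payoffs 2, 3, 7 → best response m3.
Player III against (T, Q): payoffs 0, 6, 9 → best response m3.
Player III against (B, P): payoffs 3, 0, 4 → best response m3.
Player III against (B, Q): payoffs 5, 9, 1 → best response m2.
No profile is a mutual best response for all players.

This game has no pure Nash equilibrium.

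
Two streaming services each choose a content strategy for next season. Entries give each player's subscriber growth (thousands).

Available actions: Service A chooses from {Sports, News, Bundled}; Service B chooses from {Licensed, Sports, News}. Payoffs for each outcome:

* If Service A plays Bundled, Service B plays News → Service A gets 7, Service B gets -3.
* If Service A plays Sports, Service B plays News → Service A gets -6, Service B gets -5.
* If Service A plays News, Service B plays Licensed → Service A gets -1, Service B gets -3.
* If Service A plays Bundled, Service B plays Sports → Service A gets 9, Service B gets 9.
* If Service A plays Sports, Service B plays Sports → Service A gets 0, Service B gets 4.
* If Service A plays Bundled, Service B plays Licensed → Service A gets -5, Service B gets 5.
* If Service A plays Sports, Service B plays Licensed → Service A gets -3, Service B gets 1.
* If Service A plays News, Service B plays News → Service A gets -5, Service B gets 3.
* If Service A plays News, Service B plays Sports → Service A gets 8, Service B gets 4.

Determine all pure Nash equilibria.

Pure NE: (Bundled, Sports)

(Sports, Licensed): Service A can switch to News (-3 → -1). Not NE.
(Sports, Sports): Service A can switch to News (0 → 8). Not NE.
(Sports, News): Service A can switch to News (-6 → -5). Not NE.
(News, Licensed): Service B can switch to Sports (-3 → 4). Not NE.
(News, Sports): Service A can switch to Bundled (8 → 9). Not NE.
(News, News): Service A can switch to Bundled (-5 → 7). Not NE.
(Bundled, Licensed): Service A can switch to Sports (-5 → -3). Not NE.
(Bundled, Sports): Service A gets 9, best alternative 8; Service B gets 9, best alternative 5. No profitable deviation — NE.
(Bundled, News): Service B can switch to Licensed (-3 → 5). Not NE.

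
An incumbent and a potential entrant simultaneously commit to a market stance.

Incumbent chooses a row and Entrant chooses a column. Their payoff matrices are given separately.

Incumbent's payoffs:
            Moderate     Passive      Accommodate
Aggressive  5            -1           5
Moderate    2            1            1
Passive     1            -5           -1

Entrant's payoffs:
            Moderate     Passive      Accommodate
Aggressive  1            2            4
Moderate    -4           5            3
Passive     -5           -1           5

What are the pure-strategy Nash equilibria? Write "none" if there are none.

The pure Nash equilibria are (Aggressive, Accommodate), (Moderate, Passive).

(Aggressive, Moderate): Entrant can switch to Passive (1 → 2). Not NE.
(Aggressive, Passive): Incumbent can switch to Moderate (-1 → 1). Not NE.
(Aggressive, Accommodate): Incumbent gets 5, best alternative 1; Entrant gets 4, best alternative 2. No profitable deviation — NE.
(Moderate, Moderate): Incumbent can switch to Aggressive (2 → 5). Not NE.
(Moderate, Passive): Incumbent gets 1, best alternative -1; Entrant gets 5, best alternative 3. No profitable deviation — NE.
(Moderate, Accommodate): Incumbent can switch to Aggressive (1 → 5). Not NE.
(Passive, Moderate): Incumbent can switch to Aggressive (1 → 5). Not NE.
(Passive, Passive): Incumbent can switch to Aggressive (-5 → -1). Not NE.
(The remaining 1 profile has a profitable deviation by the same check.)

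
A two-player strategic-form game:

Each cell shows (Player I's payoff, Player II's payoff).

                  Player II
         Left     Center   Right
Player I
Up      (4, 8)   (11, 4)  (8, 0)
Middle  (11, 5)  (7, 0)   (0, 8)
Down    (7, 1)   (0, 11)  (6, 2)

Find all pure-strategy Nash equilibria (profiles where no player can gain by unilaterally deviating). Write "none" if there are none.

(Up, Left): Player I can switch to Middle (4 → 11). Not NE.
(Up, Center): Player II can switch to Left (4 → 8). Not NE.
(Up, Right): Player II can switch to Left (0 → 8). Not NE.
(Middle, Left): Player II can switch to Right (5 → 8). Not NE.
(Middle, Center): Player I can switch to Up (7 → 11). Not NE.
(Middle, Right): Player I can switch to Up (0 → 8). Not NE.
(Down, Left): Player I can switch to Middle (7 → 11). Not NE.
(Down, Center): Player I can switch to Up (0 → 11). Not NE.
(The remaining 1 profile has a profitable deviation by the same check.)

This game has no pure Nash equilibrium.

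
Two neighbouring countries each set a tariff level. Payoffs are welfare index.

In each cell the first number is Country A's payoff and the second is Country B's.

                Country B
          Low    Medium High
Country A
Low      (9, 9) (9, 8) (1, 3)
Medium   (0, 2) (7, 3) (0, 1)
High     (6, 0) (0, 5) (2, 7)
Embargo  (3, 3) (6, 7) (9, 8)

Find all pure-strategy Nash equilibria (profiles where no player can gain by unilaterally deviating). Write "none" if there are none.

Pure-strategy Nash equilibria: (Low, Low); (Embargo, High)

(Low, Low): Country A gets 9, best alternative 6; Country B gets 9, best alternative 8. No profitable deviation — NE.
(Low, Medium): Country B can switch to Low (8 → 9). Not NE.
(Low, High): Country A can switch to High (1 → 2). Not NE.
(Medium, Low): Country A can switch to Low (0 → 9). Not NE.
(Medium, Medium): Country A can switch to Low (7 → 9). Not NE.
(Medium, High): Country A can switch to Low (0 → 1). Not NE.
(High, Low): Country A can switch to Low (6 → 9). Not NE.
(Embargo, High): Country A gets 9, best alternative 2; Country B gets 8, best alternative 7. No profitable deviation — NE.
(The remaining 4 profiles each have a profitable deviation by the same check.)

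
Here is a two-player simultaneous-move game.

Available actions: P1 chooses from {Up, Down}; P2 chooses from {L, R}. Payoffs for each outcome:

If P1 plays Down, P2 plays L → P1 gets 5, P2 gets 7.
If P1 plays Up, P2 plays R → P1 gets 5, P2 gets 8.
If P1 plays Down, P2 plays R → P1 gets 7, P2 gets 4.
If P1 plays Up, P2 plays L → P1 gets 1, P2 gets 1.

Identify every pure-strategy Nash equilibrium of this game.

(Up, L): P1 can switch to Down (1 → 5). Not NE.
(Up, R): P1 can switch to Down (5 → 7). Not NE.
(Down, L): P1 gets 5, best alternative 1; P2 gets 7, best alternative 4. No profitable deviation — NE.
(Down, R): P2 can switch to L (4 → 7). Not NE.

(Down, L)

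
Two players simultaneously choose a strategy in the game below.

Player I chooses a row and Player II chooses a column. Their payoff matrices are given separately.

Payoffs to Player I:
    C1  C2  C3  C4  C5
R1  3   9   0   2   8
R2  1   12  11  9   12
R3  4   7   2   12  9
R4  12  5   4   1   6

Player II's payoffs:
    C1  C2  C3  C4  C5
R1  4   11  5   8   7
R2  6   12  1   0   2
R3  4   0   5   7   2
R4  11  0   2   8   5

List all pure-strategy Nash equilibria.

Pure-strategy Nash equilibria: (R2, C2) and (R3, C4) and (R4, C1)

Mark each player's best response to every combination of opponents' strategies; a profile where every player is best-responding is a pure Nash equilibrium.
Player I against C1: payoffs 3, 1, 4, 12 → best response R4.
Player I against C2: payoffs 9, 12, 7, 5 → best response R2.
Player I against C3: payoffs 0, 11, 2, 4 → best response R2.
Player I against C4: payoffs 2, 9, 12, 1 → best response R3.
Player I against C5: payoffs 8, 12, 9, 6 → best response R2.
Player II against R1: payoffs 4, 11, 5, 8, 7 → best response C2.
Player II against R2: payoffs 6, 12, 1, 0, 2 → best response C2.
Player II against R3: payoffs 4, 0, 5, 7, 2 → best response C4.
Player II against R4: payoffs 11, 0, 2, 8, 5 → best response C1.
Mutual best responses: (R2, C2); (R3, C4); (R4, C1).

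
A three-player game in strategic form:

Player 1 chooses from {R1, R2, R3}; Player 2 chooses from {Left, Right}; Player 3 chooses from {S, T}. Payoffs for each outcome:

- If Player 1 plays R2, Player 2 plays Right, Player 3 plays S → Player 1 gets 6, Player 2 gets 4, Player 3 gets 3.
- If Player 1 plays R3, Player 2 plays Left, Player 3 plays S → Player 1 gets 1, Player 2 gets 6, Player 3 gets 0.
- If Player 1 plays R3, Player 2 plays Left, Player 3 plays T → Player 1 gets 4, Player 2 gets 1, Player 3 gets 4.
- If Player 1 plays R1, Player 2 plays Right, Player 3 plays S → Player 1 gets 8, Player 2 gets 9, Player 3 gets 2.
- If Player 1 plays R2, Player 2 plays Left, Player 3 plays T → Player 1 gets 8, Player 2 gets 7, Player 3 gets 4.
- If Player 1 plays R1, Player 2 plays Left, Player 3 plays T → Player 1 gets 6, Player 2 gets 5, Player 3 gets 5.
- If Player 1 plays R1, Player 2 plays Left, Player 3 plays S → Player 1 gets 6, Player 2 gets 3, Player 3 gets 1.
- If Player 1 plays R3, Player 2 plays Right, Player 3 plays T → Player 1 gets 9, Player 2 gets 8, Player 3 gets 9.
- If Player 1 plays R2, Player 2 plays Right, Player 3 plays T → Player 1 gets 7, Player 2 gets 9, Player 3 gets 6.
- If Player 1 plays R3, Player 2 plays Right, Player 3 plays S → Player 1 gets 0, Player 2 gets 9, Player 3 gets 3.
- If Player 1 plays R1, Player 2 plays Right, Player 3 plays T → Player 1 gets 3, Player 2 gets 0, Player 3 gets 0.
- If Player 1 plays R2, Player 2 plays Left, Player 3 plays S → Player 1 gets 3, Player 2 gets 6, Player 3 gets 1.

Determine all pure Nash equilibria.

Pure-strategy Nash equilibria: (R1, Right, S) and (R3, Right, T)

Check each profile: it is a Nash equilibrium iff no player can strictly gain by switching unilaterally.
(R1, Left, S): Player 2 can switch to Right (3 → 9). Not NE.
(R1, Left, T): Player 1 can switch to R2 (6 → 8). Not NE.
(R1, Right, S): Player 1 gets 8, best alternative 6; Player 2 gets 9, best alternative 3; Player 3 gets 2, best alternative 0. No profitable deviation — NE.
(R1, Right, T): Player 1 can switch to R2 (3 → 7). Not NE.
(R2, Left, S): Player 1 can switch to R1 (3 → 6). Not NE.
(R2, Left, T): Player 2 can switch to Right (7 → 9). Not NE.
(R2, Right, S): Player 1 can switch to R1 (6 → 8). Not NE.
(R2, Right, T): Player 1 can switch to R3 (7 → 9). Not NE.
(R3, Left, S): Player 1 can switch to R1 (1 → 6). Not NE.
(R3, Left, T): Player 1 can switch to R1 (4 → 6). Not NE.
(R3, Right, S): Player 1 can switch to R1 (0 → 8). Not NE.
(R3, Right, T): Player 1 gets 9, best alternative 7; Player 2 gets 8, best alternative 1; Player 3 gets 9, best alternative 3. No profitable deviation — NE.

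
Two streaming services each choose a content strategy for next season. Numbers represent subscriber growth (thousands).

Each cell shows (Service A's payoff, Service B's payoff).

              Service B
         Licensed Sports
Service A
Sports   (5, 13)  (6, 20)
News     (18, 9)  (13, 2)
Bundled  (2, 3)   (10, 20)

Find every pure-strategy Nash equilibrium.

(Sports, Licensed): Service A can switch to News (5 → 18). Not NE.
(Sports, Sports): Service A can switch to News (6 → 13). Not NE.
(News, Licensed): Service A gets 18, best alternative 5; Service B gets 9, best alternative 2. No profitable deviation — NE.
(News, Sports): Service B can switch to Licensed (2 → 9). Not NE.
(Bundled, Licensed): Service A can switch to Sports (2 → 5). Not NE.
(Bundled, Sports): Service A can switch to News (10 → 13). Not NE.

Pure NE: (News, Licensed)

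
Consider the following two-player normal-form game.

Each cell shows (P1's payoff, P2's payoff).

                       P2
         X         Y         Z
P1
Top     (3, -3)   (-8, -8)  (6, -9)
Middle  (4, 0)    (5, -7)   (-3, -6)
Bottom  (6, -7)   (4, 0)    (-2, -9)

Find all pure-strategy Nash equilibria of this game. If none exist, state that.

Mark each player's best response to every combination of opponents' strategies; a profile where every player is best-responding is a pure Nash equilibrium.
P1 against X: payoffs 3, 4, 6 → best response Bottom.
P1 against Y: payoffs -8, 5, 4 → best response Middle.
P1 against Z: payoffs 6, -3, -2 → best response Top.
P2 against Top: payoffs -3, -8, -9 → best response X.
P2 against Middle: payoffs 0, -7, -6 → best response X.
P2 against Bottom: payoffs -7, 0, -9 → best response Y.
No profile is a mutual best response for all players.

This game has no pure Nash equilibrium.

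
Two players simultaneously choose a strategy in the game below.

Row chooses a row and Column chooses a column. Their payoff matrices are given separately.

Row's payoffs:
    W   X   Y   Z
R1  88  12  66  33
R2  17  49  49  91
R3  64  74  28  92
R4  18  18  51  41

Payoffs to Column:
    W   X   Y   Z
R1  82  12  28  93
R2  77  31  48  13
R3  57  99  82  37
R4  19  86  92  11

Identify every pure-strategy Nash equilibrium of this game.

Pure NE: (R3, X)

Row against W: payoffs 88, 17, 64, 18 → best response R1.
Row against X: payoffs 12, 49, 74, 18 → best response R3.
Row against Y: payoffs 66, 49, 28, 51 → best response R1.
Row against Z: payoffs 33, 91, 92, 41 → best response R3.
Column against R1: payoffs 82, 12, 28, 93 → best response Z.
Column against R2: payoffs 77, 31, 48, 13 → best response W.
Column against R3: payoffs 57, 99, 82, 37 → best response X.
Column against R4: payoffs 19, 86, 92, 11 → best response Y.
Mutual best responses: (R3, X).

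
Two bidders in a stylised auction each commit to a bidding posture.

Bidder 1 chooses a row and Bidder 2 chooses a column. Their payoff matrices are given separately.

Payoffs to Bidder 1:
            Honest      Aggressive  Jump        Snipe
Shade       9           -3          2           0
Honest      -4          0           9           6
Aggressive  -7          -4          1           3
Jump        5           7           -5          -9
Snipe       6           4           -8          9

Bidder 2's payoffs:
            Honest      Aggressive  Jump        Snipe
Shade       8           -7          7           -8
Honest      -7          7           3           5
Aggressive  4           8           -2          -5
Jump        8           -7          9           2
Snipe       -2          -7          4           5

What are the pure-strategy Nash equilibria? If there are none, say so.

Mark each player's best response to every combination of opponents' strategies; a profile where every player is best-responding is a pure Nash equilibrium.
Bidder 1 against Honest: payoffs 9, -4, -7, 5, 6 → best response Shade.
Bidder 1 against Aggressive: payoffs -3, 0, -4, 7, 4 → best response Jump.
Bidder 1 against Jump: payoffs 2, 9, 1, -5, -8 → best response Honest.
Bidder 1 against Snipe: payoffs 0, 6, 3, -9, 9 → best response Snipe.
Bidder 2 against Shade: payoffs 8, -7, 7, -8 → best response Honest.
Bidder 2 against Honest: payoffs -7, 7, 3, 5 → best response Aggressive.
Bidder 2 against Aggressive: payoffs 4, 8, -2, -5 → best response Aggressive.
Bidder 2 against Jump: payoffs 8, -7, 9, 2 → best response Jump.
Bidder 2 against Snipe: payoffs -2, -7, 4, 5 → best response Snipe.
Mutual best responses: (Shade, Honest); (Snipe, Snipe).

The pure Nash equilibria are (Shade, Honest); (Snipe, Snipe).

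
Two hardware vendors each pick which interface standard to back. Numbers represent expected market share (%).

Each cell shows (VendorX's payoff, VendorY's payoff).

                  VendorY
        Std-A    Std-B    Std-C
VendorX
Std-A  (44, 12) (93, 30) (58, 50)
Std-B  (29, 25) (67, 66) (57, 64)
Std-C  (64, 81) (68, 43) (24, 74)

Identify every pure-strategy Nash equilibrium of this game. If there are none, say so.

Pure-strategy Nash equilibria: (Std-A, Std-C), (Std-C, Std-A)

For each strategy profile, look for a profitable unilateral deviation.
(Std-A, Std-A): VendorX can switch to Std-C (44 → 64). Not NE.
(Std-A, Std-B): VendorY can switch to Std-C (30 → 50). Not NE.
(Std-A, Std-C): VendorX gets 58, best alternative 57; VendorY gets 50, best alternative 30. No profitable deviation — NE.
(Std-B, Std-A): VendorX can switch to Std-A (29 → 44). Not NE.
(Std-B, Std-B): VendorX can switch to Std-A (67 → 93). Not NE.
(Std-B, Std-C): VendorX can switch to Std-A (57 → 58). Not NE.
(Std-C, Std-A): VendorX gets 64, best alternative 44; VendorY gets 81, best alternative 74. No profitable deviation — NE.
(Std-C, Std-B): VendorX can switch to Std-A (68 → 93). Not NE.
(Std-C, Std-C): VendorX can switch to Std-A (24 → 58). Not NE.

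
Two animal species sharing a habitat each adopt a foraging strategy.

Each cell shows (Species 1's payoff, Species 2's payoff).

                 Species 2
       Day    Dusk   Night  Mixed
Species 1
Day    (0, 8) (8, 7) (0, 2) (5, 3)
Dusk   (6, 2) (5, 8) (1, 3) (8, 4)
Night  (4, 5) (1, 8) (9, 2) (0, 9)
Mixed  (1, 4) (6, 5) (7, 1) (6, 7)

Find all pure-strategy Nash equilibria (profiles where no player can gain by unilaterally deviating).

Mark each player's best response to every combination of opponents' strategies; a profile where every player is best-responding is a pure Nash equilibrium.
Species 1 against Day: payoffs 0, 6, 4, 1 → best response Dusk.
Species 1 against Dusk: payoffs 8, 5, 1, 6 → best response Day.
Species 1 against Night: payoffs 0, 1, 9, 7 → best response Night.
Species 1 against Mixed: payoffs 5, 8, 0, 6 → best response Dusk.
Species 2 against Day: payoffs 8, 7, 2, 3 → best response Day.
Species 2 against Dusk: payoffs 2, 8, 3, 4 → best response Dusk.
Species 2 against Night: payoffs 5, 8, 2, 9 → best response Mixed.
Species 2 against Mixed: payoffs 4, 5, 1, 7 → best response Mixed.
No profile is a mutual best response for all players.

No pure-strategy Nash equilibrium.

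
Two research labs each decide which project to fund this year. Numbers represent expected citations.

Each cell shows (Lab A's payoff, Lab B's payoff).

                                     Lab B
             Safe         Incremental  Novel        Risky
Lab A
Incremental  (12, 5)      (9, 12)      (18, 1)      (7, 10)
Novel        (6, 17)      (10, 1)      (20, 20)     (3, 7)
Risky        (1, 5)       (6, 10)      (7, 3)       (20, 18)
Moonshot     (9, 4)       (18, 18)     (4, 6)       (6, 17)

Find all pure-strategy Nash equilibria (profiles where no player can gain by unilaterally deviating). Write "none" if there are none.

(Novel, Novel), (Risky, Risky), (Moonshot, Incremental)

(Incremental, Safe): Lab B can switch to Incremental (5 → 12). Not NE.
(Incremental, Incremental): Lab A can switch to Novel (9 → 10). Not NE.
(Incremental, Novel): Lab A can switch to Novel (18 → 20). Not NE.
(Incremental, Risky): Lab A can switch to Risky (7 → 20). Not NE.
(Novel, Safe): Lab A can switch to Incremental (6 → 12). Not NE.
(Novel, Incremental): Lab A can switch to Moonshot (10 → 18). Not NE.
(Novel, Novel): Lab A gets 20, best alternative 18; Lab B gets 20, best alternative 17. No profitable deviation — NE.
(Novel, Risky): Lab A can switch to Incremental (3 → 7). Not NE.
(Risky, Safe): Lab A can switch to Incremental (1 → 12). Not NE.
(Risky, Incremental): Lab A can switch to Incremental (6 → 9). Not NE.
(Risky, Novel): Lab A can switch to Incremental (7 → 18). Not NE.
(Risky, Risky): Lab A gets 20, best alternative 7; Lab B gets 18, best alternative 10. No profitable deviation — NE.
(Moonshot, Safe): Lab A can switch to Incremental (9 → 12). Not NE.
(Moonshot, Incremental): Lab A gets 18, best alternative 10; Lab B gets 18, best alternative 17. No profitable deviation — NE.
(Moonshot, Novel): Lab A can switch to Incremental (4 → 18). Not NE.
(The remaining 1 profile has a profitable deviation by the same check.)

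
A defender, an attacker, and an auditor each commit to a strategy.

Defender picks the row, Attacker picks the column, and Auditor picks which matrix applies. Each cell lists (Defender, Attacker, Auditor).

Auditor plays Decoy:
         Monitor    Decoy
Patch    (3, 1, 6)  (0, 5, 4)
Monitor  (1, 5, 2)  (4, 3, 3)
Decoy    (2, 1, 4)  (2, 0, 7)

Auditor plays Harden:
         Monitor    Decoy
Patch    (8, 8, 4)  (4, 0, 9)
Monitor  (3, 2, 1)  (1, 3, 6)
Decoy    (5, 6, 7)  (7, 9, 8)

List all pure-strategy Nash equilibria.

(Decoy, Decoy, Harden)

Defender against (Monitor, Decoy): payoffs 3, 1, 2 → best response Patch.
Defender against (Monitor, Harden): payoffs 8, 3, 5 → best response Patch.
Defender against (Decoy, Decoy): payoffs 0, 4, 2 → best response Monitor.
Defender against (Decoy, Harden): payoffs 4, 1, 7 → best response Decoy.
Attacker against (Patch, Decoy): payoffs 1, 5 → best response Decoy.
Attacker against (Patch, Harden): payoffs 8, 0 → best response Monitor.
Attacker against (Monitor, Decoy): payoffs 5, 3 → best response Monitor.
Attacker against (Monitor, Harden): payoffs 2, 3 → best response Decoy.
Attacker against (Decoy, Decoy): payoffs 1, 0 → best response Monitor.
Attacker against (Decoy, Harden): payoffs 6, 9 → best response Decoy.
Auditor against (Patch, Monitor): payoffs 6, 4 → best response Decoy.
Auditor against (Patch, Decoy): payoffs 4, 9 → best response Harden.
Auditor against (Monitor, Monitor): payoffs 2, 1 → best response Decoy.
Auditor against (Monitor, Decoy): payoffs 3, 6 → best response Harden.
Auditor against (Decoy, Monitor): payoffs 4, 7 → best response Harden.
Auditor against (Decoy, Decoy): payoffs 7, 8 → best response Harden.
Mutual best responses: (Decoy, Decoy, Harden).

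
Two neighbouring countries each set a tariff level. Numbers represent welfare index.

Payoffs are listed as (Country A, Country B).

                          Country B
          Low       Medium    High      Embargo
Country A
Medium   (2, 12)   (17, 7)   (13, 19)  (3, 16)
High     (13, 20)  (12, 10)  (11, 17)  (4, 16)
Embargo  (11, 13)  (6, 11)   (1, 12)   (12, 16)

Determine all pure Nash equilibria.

(Medium, High) and (High, Low) and (Embargo, Embargo)

For each strategy profile, look for a profitable unilateral deviation.
(Medium, Low): Country A can switch to High (2 → 13). Not NE.
(Medium, Medium): Country B can switch to Low (7 → 12). Not NE.
(Medium, High): Country A gets 13, best alternative 11; Country B gets 19, best alternative 16. No profitable deviation — NE.
(Medium, Embargo): Country A can switch to High (3 → 4). Not NE.
(High, Low): Country A gets 13, best alternative 11; Country B gets 20, best alternative 17. No profitable deviation — NE.
(High, Medium): Country A can switch to Medium (12 → 17). Not NE.
(High, High): Country A can switch to Medium (11 → 13). Not NE.
(High, Embargo): Country A can switch to Embargo (4 → 12). Not NE.
(Embargo, Low): Country A can switch to High (11 → 13). Not NE.
(Embargo, Medium): Country A can switch to Medium (6 → 17). Not NE.
(Embargo, High): Country A can switch to Medium (1 → 13). Not NE.
(Embargo, Embargo): Country A gets 12, best alternative 4; Country B gets 16, best alternative 13. No profitable deviation — NE.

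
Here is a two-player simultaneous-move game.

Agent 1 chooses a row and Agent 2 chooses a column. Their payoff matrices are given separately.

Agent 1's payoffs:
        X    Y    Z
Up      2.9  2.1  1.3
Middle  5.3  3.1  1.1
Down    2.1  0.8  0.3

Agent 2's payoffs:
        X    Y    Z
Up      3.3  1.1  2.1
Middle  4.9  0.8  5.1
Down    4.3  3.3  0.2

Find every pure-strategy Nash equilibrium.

Check each profile: it is a Nash equilibrium iff no player can strictly gain by switching unilaterally.
(Up, X): Agent 1 can switch to Middle (2.9 → 5.3). Not NE.
(Up, Y): Agent 1 can switch to Middle (2.1 → 3.1). Not NE.
(Up, Z): Agent 2 can switch to X (2.1 → 3.3). Not NE.
(Middle, X): Agent 2 can switch to Z (4.9 → 5.1). Not NE.
(Middle, Y): Agent 2 can switch to X (0.8 → 4.9). Not NE.
(Middle, Z): Agent 1 can switch to Up (1.1 → 1.3). Not NE.
(Down, X): Agent 1 can switch to Up (2.1 → 2.9). Not NE.
(Down, Y): Agent 1 can switch to Up (0.8 → 2.1). Not NE.
(The remaining 1 profile has a profitable deviation by the same check.)

There is no pure-strategy Nash equilibrium.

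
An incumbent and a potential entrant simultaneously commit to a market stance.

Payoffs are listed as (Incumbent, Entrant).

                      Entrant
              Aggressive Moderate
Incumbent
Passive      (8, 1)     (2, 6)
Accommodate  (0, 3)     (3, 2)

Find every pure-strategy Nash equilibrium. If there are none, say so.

This game has no pure Nash equilibrium.

Incumbent against Aggressive: payoffs 8, 0 → best response Passive.
Incumbent against Moderate: payoffs 2, 3 → best response Accommodate.
Entrant against Passive: payoffs 1, 6 → best response Moderate.
Entrant against Accommodate: payoffs 3, 2 → best response Aggressive.
No profile is a mutual best response for all players.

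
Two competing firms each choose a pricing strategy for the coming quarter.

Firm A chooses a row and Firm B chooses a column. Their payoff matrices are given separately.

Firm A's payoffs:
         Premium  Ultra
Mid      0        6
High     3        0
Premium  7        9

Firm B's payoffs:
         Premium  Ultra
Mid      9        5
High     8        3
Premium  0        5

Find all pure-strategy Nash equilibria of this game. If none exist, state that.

Firm A against Premium: payoffs 0, 3, 7 → best response Premium.
Firm A against Ultra: payoffs 6, 0, 9 → best response Premium.
Firm B against Mid: payoffs 9, 5 → best response Premium.
Firm B against High: payoffs 8, 3 → best response Premium.
Firm B against Premium: payoffs 0, 5 → best response Ultra.
Mutual best responses: (Premium, Ultra).

The unique pure-strategy Nash equilibrium is (Premium, Ultra).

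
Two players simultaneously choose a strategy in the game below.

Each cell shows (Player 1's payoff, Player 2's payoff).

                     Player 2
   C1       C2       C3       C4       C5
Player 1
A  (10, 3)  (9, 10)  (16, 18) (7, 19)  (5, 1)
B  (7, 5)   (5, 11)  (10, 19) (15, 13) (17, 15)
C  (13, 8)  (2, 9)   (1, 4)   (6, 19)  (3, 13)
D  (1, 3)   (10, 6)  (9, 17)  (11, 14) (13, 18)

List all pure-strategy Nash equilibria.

Player 1 against C1: payoffs 10, 7, 13, 1 → best response C.
Player 1 against C2: payoffs 9, 5, 2, 10 → best response D.
Player 1 against C3: payoffs 16, 10, 1, 9 → best response A.
Player 1 against C4: payoffs 7, 15, 6, 11 → best response B.
Player 1 against C5: payoffs 5, 17, 3, 13 → best response B.
Player 2 against A: payoffs 3, 10, 18, 19, 1 → best response C4.
Player 2 against B: payoffs 5, 11, 19, 13, 15 → best response C3.
Player 2 against C: payoffs 8, 9, 4, 19, 13 → best response C4.
Player 2 against D: payoffs 3, 6, 17, 14, 18 → best response C5.
No profile is a mutual best response for all players.

none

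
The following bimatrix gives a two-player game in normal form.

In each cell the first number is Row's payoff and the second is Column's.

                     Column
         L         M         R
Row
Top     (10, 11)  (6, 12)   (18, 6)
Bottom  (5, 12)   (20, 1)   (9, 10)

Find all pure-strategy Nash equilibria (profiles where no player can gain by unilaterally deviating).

This game has no pure Nash equilibrium.

Row against L: payoffs 10, 5 → best response Top.
Row against M: payoffs 6, 20 → best response Bottom.
Row against R: payoffs 18, 9 → best response Top.
Column against Top: payoffs 11, 12, 6 → best response M.
Column against Bottom: payoffs 12, 1, 10 → best response L.
No profile is a mutual best response for all players.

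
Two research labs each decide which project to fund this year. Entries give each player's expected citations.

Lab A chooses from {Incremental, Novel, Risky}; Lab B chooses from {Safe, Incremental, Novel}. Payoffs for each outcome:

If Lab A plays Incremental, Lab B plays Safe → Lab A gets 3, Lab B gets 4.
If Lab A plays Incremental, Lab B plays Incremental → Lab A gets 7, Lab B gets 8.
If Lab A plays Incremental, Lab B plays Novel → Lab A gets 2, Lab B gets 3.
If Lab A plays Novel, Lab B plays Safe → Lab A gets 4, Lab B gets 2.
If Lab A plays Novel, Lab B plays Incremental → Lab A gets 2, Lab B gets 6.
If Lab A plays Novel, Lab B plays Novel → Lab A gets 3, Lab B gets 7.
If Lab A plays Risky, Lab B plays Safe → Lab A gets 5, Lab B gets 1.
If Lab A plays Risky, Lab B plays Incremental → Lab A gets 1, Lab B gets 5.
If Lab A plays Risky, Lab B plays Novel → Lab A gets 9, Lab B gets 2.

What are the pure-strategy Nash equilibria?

Lab A against Safe: payoffs 3, 4, 5 → best response Risky.
Lab A against Incremental: payoffs 7, 2, 1 → best response Incremental.
Lab A against Novel: payoffs 2, 3, 9 → best response Risky.
Lab B against Incremental: payoffs 4, 8, 3 → best response Incremental.
Lab B against Novel: payoffs 2, 6, 7 → best response Novel.
Lab B against Risky: payoffs 1, 5, 2 → best response Incremental.
Mutual best responses: (Incremental, Incremental).

The unique pure-strategy Nash equilibrium is (Incremental, Incremental).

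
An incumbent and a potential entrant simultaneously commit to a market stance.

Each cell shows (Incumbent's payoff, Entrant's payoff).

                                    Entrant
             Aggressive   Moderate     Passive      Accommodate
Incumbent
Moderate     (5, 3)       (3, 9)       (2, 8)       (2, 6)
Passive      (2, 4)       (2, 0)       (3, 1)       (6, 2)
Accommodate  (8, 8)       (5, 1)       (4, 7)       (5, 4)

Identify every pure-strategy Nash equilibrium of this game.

Incumbent against Aggressive: payoffs 5, 2, 8 → best response Accommodate.
Incumbent against Moderate: payoffs 3, 2, 5 → best response Accommodate.
Incumbent against Passive: payoffs 2, 3, 4 → best response Accommodate.
Incumbent against Accommodate: payoffs 2, 6, 5 → best response Passive.
Entrant against Moderate: payoffs 3, 9, 8, 6 → best response Moderate.
Entrant against Passive: payoffs 4, 0, 1, 2 → best response Aggressive.
Entrant against Accommodate: payoffs 8, 1, 7, 4 → best response Aggressive.
Mutual best responses: (Accommodate, Aggressive).

Pure NE: (Accommodate, Aggressive)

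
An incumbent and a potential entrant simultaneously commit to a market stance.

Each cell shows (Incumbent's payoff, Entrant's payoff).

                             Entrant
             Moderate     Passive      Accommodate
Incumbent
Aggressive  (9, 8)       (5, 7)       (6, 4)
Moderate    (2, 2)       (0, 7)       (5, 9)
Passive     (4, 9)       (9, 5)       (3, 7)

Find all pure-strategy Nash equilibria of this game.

Incumbent against Moderate: payoffs 9, 2, 4 → best response Aggressive.
Incumbent against Passive: payoffs 5, 0, 9 → best response Passive.
Incumbent against Accommodate: payoffs 6, 5, 3 → best response Aggressive.
Entrant against Aggressive: payoffs 8, 7, 4 → best response Moderate.
Entrant against Moderate: payoffs 2, 7, 9 → best response Accommodate.
Entrant against Passive: payoffs 9, 5, 7 → best response Moderate.
Mutual best responses: (Aggressive, Moderate).

(Aggressive, Moderate)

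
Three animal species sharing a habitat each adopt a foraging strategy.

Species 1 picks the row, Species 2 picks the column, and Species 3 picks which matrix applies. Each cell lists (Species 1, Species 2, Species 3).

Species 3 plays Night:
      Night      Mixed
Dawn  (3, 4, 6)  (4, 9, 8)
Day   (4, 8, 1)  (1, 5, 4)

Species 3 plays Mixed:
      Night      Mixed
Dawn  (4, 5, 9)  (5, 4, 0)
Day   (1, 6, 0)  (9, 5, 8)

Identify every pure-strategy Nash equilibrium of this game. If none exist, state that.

For each player, find the best response to each opponent profile; mutual best responses are the pure NE.
Species 1 against (Night, Night): payoffs 3, 4 → best response Day.
Species 1 against (Night, Mixed): payoffs 4, 1 → best response Dawn.
Species 1 against (Mixed, Night): payoffs 4, 1 → best response Dawn.
Species 1 against (Mixed, Mixed): payoffs 5, 9 → best response Day.
Species 2 against (Dawn, Night): payoffs 4, 9 → best response Mixed.
Species 2 against (Dawn, Mixed): payoffs 5, 4 → best response Night.
Species 2 against (Day, Night): payoffs 8, 5 → best response Night.
Species 2 against (Day, Mixed): payoffs 6, 5 → best response Night.
Species 3 against (Dawn, Night): payoffs 6, 9 → best response Mixed.
Species 3 against (Dawn, Mixed): payoffs 8, 0 → best response Night.
Species 3 against (Day, Night): payoffs 1, 0 → best response Night.
Species 3 against (Day, Mixed): payoffs 4, 8 → best response Mixed.
Mutual best responses: (Dawn, Night, Mixed); (Dawn, Mixed, Night); (Day, Night, Night).

(Dawn, Night, Mixed), (Dawn, Mixed, Night), (Day, Night, Night)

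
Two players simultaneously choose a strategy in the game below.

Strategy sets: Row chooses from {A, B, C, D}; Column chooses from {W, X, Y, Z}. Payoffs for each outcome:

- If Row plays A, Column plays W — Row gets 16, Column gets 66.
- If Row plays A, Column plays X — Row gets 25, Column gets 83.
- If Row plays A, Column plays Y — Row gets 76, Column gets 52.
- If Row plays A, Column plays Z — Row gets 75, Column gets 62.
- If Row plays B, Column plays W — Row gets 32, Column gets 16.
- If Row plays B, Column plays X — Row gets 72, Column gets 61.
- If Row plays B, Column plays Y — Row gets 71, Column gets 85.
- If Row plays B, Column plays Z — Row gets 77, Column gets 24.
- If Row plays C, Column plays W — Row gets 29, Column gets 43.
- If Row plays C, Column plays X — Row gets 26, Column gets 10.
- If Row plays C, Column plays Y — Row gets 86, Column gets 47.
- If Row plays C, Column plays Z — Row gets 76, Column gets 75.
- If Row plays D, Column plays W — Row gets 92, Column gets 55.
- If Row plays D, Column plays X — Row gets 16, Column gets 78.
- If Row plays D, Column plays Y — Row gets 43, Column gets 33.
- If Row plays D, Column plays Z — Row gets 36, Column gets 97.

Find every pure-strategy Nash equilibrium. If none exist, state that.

This game has no pure Nash equilibrium.

Row against W: payoffs 16, 32, 29, 92 → best response D.
Row against X: payoffs 25, 72, 26, 16 → best response B.
Row against Y: payoffs 76, 71, 86, 43 → best response C.
Row against Z: payoffs 75, 77, 76, 36 → best response B.
Column against A: payoffs 66, 83, 52, 62 → best response X.
Column against B: payoffs 16, 61, 85, 24 → best response Y.
Column against C: payoffs 43, 10, 47, 75 → best response Z.
Column against D: payoffs 55, 78, 33, 97 → best response Z.
No profile is a mutual best response for all players.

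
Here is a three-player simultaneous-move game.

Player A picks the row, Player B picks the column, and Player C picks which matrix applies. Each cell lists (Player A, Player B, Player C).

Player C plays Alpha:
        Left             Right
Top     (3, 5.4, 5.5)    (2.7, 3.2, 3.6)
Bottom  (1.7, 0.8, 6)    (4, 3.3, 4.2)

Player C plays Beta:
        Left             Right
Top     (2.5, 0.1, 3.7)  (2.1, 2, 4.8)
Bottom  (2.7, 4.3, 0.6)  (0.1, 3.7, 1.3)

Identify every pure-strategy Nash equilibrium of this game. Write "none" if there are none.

The pure Nash equilibria are (Top, Left, Alpha), (Top, Right, Beta), (Bottom, Right, Alpha).

Player A against (Left, Alpha): payoffs 3, 1.7 → best response Top.
Player A against (Left, Beta): payoffs 2.5, 2.7 → best response Bottom.
Player A against (Right, Alpha): payoffs 2.7, 4 → best response Bottom.
Player A against (Right, Beta): payoffs 2.1, 0.1 → best response Top.
Player B against (Top, Alpha): payoffs 5.4, 3.2 → best response Left.
Player B against (Top, Beta): payoffs 0.1, 2 → best response Right.
Player B against (Bottom, Alpha): payoffs 0.8, 3.3 → best response Right.
Player B against (Bottom, Beta): payoffs 4.3, 3.7 → best response Left.
Player C against (Top, Left): payoffs 5.5, 3.7 → best response Alpha.
Player C against (Top, Right): payoffs 3.6, 4.8 → best response Beta.
Player C against (Bottom, Left): payoffs 6, 0.6 → best response Alpha.
Player C against (Bottom, Right): payoffs 4.2, 1.3 → best response Alpha.
Mutual best responses: (Top, Left, Alpha); (Top, Right, Beta); (Bottom, Right, Alpha).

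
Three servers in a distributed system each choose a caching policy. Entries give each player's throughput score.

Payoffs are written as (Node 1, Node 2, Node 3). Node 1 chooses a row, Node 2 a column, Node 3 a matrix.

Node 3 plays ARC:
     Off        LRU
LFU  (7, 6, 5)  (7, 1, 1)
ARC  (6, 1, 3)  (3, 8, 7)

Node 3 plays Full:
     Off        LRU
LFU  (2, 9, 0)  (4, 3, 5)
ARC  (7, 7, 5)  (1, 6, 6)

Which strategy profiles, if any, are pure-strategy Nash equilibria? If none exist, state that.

Pure-strategy Nash equilibria: (LFU, Off, ARC); (ARC, Off, Full)

Node 1 against (Off, ARC): payoffs 7, 6 → best response LFU.
Node 1 against (Off, Full): payoffs 2, 7 → best response ARC.
Node 1 against (LRU, ARC): payoffs 7, 3 → best response LFU.
Node 1 against (LRU, Full): payoffs 4, 1 → best response LFU.
Node 2 against (LFU, ARC): payoffs 6, 1 → best response Off.
Node 2 against (LFU, Full): payoffs 9, 3 → best response Off.
Node 2 against (ARC, ARC): payoffs 1, 8 → best response LRU.
Node 2 against (ARC, Full): payoffs 7, 6 → best response Off.
Node 3 against (LFU, Off): payoffs 5, 0 → best response ARC.
Node 3 against (LFU, LRU): payoffs 1, 5 → best response Full.
Node 3 against (ARC, Off): payoffs 3, 5 → best response Full.
Node 3 against (ARC, LRU): payoffs 7, 6 → best response ARC.
Mutual best responses: (LFU, Off, ARC); (ARC, Off, Full).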